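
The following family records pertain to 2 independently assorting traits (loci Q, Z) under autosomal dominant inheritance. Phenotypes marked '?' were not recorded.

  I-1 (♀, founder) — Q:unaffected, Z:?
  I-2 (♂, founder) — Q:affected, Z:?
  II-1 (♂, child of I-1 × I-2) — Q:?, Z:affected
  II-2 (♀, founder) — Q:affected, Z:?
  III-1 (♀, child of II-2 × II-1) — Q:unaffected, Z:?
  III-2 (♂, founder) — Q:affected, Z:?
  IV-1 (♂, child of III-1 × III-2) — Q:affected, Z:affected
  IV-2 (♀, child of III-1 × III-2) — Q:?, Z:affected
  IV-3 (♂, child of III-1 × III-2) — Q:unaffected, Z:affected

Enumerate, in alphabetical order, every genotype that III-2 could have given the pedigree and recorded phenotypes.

Q/I-1 un ·: qq
Q/I-2 aff ·: Qq|QQ
Q/II-1 ? I-1×I-2: qq|Qq
Q/II-2 aff ·: Qq
Q/III-1 un II-2×II-1: qq
Q/III-2 aff ·: Qq
Q/IV-1 aff III-1×III-2: Qq
Q/IV-2 ? III-1×III-2: qq|Qq
Q/IV-3 un III-1×III-2: qq
⇒ Q over [I-1,I-2,II-1,II-2,III-1,III-2,IV-1,IV-2,IV-3]: 6 consistent
Z/I-1 ? ·: zz|Zz|ZZ
Z/I-2 ? ·: zz|Zz|ZZ
Z/II-1 aff I-1×I-2: Zz|ZZ
Z/II-2 ? ·: zz|Zz|ZZ
Z/III-1 ? II-2×II-1: zz|Zz|ZZ
Z/III-2 ? ·: zz|Zz|ZZ
Z/IV-1 aff III-1×III-2: Zz|ZZ
Z/IV-2 aff III-1×III-2: Zz|ZZ
Z/IV-3 aff III-1×III-2: Zz|ZZ
⇒ Z over [I-1,I-2,II-1,II-2,III-1,III-2,IV-1,IV-2,IV-3]: 741 consistent

III-2 ∈ {Qq ZZ, Qq Zz, Qq zz}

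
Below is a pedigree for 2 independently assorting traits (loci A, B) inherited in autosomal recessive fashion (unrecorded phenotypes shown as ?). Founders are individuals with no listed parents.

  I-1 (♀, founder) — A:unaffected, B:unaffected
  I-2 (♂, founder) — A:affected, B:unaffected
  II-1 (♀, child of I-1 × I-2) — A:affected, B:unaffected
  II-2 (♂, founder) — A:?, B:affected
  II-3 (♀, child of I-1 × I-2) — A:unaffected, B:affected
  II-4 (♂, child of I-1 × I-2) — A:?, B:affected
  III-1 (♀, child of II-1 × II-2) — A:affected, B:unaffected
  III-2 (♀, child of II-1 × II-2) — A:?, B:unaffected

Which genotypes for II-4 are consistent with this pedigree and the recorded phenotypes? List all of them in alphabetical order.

A/I-1 un ·: Aa
A/I-2 aff ·: aa
A/II-1 aff I-1×I-2: aa
A/II-2 ? ·: Aa|aa
A/II-3 un I-1×I-2: Aa
A/II-4 ? I-1×I-2: Aa|aa
A/III-1 aff II-1×II-2: aa
A/III-2 ? II-1×II-2: Aa|aa
⇒ A over [I-1,I-2,II-1,II-2,II-3,II-4,III-1,III-2]: 6 consistent
B/I-1 un ·: Bb
B/I-2 un ·: Bb
B/II-1 un I-1×I-2: BB|Bb
B/II-2 aff ·: bb
B/II-3 aff I-1×I-2: bb
B/II-4 aff I-1×I-2: bb
B/III-1 un II-1×II-2: Bb
B/III-2 un II-1×II-2: Bb
⇒ B over [I-1,I-2,II-1,II-2,II-3,II-4,III-1,III-2]: 2 consistent

II-4 ∈ {Aa bb, aa bb}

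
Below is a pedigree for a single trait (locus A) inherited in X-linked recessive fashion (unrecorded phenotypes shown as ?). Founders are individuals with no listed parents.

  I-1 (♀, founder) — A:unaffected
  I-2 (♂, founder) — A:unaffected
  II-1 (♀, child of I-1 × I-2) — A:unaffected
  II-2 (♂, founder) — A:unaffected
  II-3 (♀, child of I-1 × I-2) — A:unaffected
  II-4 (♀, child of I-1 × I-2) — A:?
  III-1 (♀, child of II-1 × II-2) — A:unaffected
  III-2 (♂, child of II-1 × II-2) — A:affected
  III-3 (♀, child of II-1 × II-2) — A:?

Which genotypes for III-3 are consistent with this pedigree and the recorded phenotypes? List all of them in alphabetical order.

III-3 ∈ {X^AX^A, X^AX^a}

A/I-1 un ·: X^AX^a
A/I-2 un ·: X^AY
A/II-1 un I-1×I-2: X^AX^a
A/II-2 un ·: X^AY
A/II-3 un I-1×I-2: X^AX^A|X^AX^a
A/II-4 ? I-1×I-2: X^AX^A|X^AX^a
A/III-1 un II-1×II-2: X^AX^A|X^AX^a
A/III-2 aff II-1×II-2: X^aY
A/III-3 ? II-1×II-2: X^AX^A|X^AX^a
⇒ A over [I-1,I-2,II-1,II-2,II-3,II-4,III-1,III-2,III-3]: 16 consistent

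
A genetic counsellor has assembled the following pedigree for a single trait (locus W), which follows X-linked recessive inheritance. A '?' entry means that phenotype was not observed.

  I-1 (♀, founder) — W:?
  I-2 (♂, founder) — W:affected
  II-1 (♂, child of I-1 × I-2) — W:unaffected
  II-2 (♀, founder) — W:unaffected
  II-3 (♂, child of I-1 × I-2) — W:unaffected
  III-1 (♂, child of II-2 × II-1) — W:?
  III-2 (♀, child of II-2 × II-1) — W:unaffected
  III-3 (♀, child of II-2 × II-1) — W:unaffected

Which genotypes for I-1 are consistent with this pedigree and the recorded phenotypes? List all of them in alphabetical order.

W/I-1 ? ·: X^WX^W|X^WX^w
W/I-2 aff ·: X^wY
W/II-1 un I-1×I-2: X^WY
W/II-2 un ·: X^WX^W|X^WX^w
W/II-3 un I-1×I-2: X^WY
W/III-1 ? II-2×II-1: X^WY|X^wY
W/III-2 un II-2×II-1: X^WX^W|X^WX^w
W/III-3 un II-2×II-1: X^WX^W|X^WX^w
⇒ W over [I-1,I-2,II-1,II-2,II-3,III-1,III-2,III-3]: 18 consistent

I-1 ∈ {X^WX^W, X^WX^w}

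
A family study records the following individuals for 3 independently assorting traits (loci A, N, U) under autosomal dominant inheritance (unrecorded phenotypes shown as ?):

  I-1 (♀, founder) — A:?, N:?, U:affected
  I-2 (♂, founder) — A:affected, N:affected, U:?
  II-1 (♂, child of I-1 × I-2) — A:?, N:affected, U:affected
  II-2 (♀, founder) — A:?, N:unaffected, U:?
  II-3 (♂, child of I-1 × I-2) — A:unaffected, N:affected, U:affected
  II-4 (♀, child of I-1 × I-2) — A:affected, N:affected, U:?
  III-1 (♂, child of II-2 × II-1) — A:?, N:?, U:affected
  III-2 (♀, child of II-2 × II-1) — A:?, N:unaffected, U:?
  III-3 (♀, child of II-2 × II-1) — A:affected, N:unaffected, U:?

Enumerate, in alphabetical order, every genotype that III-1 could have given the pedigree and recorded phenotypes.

A/I-1 ? ·: aa|Aa
A/I-2 aff ·: Aa
A/II-1 ? I-1×I-2: aa|Aa|AA
A/II-2 ? ·: aa|Aa|AA
A/II-3 un I-1×I-2: aa
A/II-4 aff I-1×I-2: Aa|AA
A/III-1 ? II-2×II-1: aa|Aa|AA
A/III-2 ? II-2×II-1: aa|Aa|AA
A/III-3 aff II-2×II-1: Aa|AA
⇒ A over [I-1,I-2,II-1,II-2,II-3,II-4,III-1,III-2,III-3]: 125 consistent
N/I-1 ? ·: nn|Nn|NN
N/I-2 aff ·: Nn|NN
N/II-1 aff I-1×I-2: Nn
N/II-2 un ·: nn
N/II-3 aff I-1×I-2: Nn|NN
N/II-4 aff I-1×I-2: Nn|NN
N/III-1 ? II-2×II-1: nn|Nn
N/III-2 un II-2×II-1: nn
N/III-3 un II-2×II-1: nn
⇒ N over [I-1,I-2,II-1,II-2,II-3,II-4,III-1,III-2,III-3]: 28 consistent
U/I-1 aff ·: Uu|UU
U/I-2 ? ·: uu|Uu|UU
U/II-1 aff I-1×I-2: Uu|UU
U/II-2 ? ·: uu|Uu|UU
U/II-3 aff I-1×I-2: Uu|UU
U/II-4 ? I-1×I-2: uu|Uu|UU
U/III-1 aff II-2×II-1: Uu|UU
U/III-2 ? II-2×II-1: uu|Uu|UU
U/III-3 ? II-2×II-1: uu|Uu|UU
⇒ U over [I-1,I-2,II-1,II-2,II-3,II-4,III-1,III-2,III-3]: 660 consistent

III-1 ∈ {AA Nn UU, AA Nn Uu, AA nn UU, AA nn Uu, Aa Nn UU, Aa Nn Uu, Aa nn UU, Aa nn Uu, aa Nn UU, aa Nn Uu, aa nn UU, aa nn Uu}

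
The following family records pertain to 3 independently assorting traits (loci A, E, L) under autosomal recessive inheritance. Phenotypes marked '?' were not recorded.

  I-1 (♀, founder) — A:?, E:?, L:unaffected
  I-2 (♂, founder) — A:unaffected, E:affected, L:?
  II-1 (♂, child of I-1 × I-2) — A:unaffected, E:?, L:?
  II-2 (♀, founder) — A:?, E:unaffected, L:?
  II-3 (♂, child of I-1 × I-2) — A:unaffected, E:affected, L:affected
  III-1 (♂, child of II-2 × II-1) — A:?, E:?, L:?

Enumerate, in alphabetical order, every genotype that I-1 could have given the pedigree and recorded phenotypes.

A/I-1 ? ·: AA|Aa|aa
A/I-2 un ·: AA|Aa
A/II-1 un I-1×I-2: AA|Aa
A/II-2 ? ·: AA|Aa|aa
A/II-3 un I-1×I-2: AA|Aa
A/III-1 ? II-2×II-1: AA|Aa|aa
⇒ A over [I-1,I-2,II-1,II-2,II-3,III-1]: 84 consistent
E/I-1 ? ·: Ee|ee
E/I-2 aff ·: ee
E/II-1 ? I-1×I-2: Ee|ee
E/II-2 un ·: EE|Ee
E/II-3 aff I-1×I-2: ee
E/III-1 ? II-2×II-1: EE|Ee|ee
⇒ E over [I-1,I-2,II-1,II-2,II-3,III-1]: 11 consistent
L/I-1 un ·: Ll
L/I-2 ? ·: Ll|ll
L/II-1 ? I-1×I-2: LL|Ll|ll
L/II-2 ? ·: LL|Ll|ll
L/II-3 aff I-1×I-2: ll
L/III-1 ? II-2×II-1: LL|Ll|ll
⇒ L over [I-1,I-2,II-1,II-2,II-3,III-1]: 26 consistent

I-1 ∈ {AA Ee Ll, AA ee Ll, Aa Ee Ll, Aa ee Ll, aa Ee Ll, aa ee Ll}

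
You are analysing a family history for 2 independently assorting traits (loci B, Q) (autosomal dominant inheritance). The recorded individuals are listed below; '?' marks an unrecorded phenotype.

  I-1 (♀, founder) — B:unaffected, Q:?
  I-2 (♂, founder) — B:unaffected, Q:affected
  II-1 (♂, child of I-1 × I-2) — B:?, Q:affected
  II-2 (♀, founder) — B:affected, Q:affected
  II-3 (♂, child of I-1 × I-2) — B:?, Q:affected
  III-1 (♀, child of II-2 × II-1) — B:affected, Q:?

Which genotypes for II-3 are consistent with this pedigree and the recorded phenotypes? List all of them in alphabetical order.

B/I-1 un ·: bb
B/I-2 un ·: bb
B/II-1 ? I-1×I-2: bb
B/II-2 aff ·: Bb|BB
B/II-3 ? I-1×I-2: bb
B/III-1 aff II-2×II-1: Bb
⇒ B over [I-1,I-2,II-1,II-2,II-3,III-1]: 2 consistent
Q/I-1 ? ·: qq|Qq|QQ
Q/I-2 aff ·: Qq|QQ
Q/II-1 aff I-1×I-2: Qq|QQ
Q/II-2 aff ·: Qq|QQ
Q/II-3 aff I-1×I-2: Qq|QQ
Q/III-1 ? II-2×II-1: qq|Qq|QQ
⇒ Q over [I-1,I-2,II-1,II-2,II-3,III-1]: 61 consistent

II-3 ∈ {bb QQ, bb Qq}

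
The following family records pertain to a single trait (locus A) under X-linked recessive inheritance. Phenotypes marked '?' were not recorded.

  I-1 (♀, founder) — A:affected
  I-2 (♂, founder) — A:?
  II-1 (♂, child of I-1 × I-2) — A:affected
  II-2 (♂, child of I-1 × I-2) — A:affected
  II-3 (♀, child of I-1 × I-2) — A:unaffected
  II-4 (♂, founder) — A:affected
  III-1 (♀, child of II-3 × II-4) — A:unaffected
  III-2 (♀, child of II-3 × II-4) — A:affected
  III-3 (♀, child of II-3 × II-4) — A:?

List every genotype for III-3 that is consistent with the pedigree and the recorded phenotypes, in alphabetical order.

III-3 ∈ {X^AX^a, X^aX^a}

A/I-1 aff ·: X^aX^a
A/I-2 ? ·: X^AY
A/II-1 aff I-1×I-2: X^aY
A/II-2 aff I-1×I-2: X^aY
A/II-3 un I-1×I-2: X^AX^a
A/II-4 aff ·: X^aY
A/III-1 un II-3×II-4: X^AX^a
A/III-2 aff II-3×II-4: X^aX^a
A/III-3 ? II-3×II-4: X^AX^a|X^aX^a
⇒ A over [I-1,I-2,II-1,II-2,II-3,II-4,III-1,III-2,III-3]: 2 consistent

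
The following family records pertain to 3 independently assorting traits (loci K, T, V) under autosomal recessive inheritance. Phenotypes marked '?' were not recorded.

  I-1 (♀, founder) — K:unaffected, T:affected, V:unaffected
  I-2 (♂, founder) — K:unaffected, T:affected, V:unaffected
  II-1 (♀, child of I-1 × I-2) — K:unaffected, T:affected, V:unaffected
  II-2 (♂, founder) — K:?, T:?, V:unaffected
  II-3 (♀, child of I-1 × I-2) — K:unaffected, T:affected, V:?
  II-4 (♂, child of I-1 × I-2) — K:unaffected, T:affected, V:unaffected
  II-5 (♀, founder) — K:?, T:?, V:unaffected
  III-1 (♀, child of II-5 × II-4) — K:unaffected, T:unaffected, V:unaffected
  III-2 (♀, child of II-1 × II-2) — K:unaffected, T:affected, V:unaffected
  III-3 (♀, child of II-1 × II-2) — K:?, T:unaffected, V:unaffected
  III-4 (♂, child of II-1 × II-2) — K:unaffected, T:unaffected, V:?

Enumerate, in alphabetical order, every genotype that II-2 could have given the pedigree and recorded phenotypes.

K/I-1 un ·: KK|Kk
K/I-2 un ·: KK|Kk
K/II-1 un I-1×I-2: KK|Kk
K/II-2 ? ·: KK|Kk|kk
K/II-3 un I-1×I-2: KK|Kk
K/II-4 un I-1×I-2: KK|Kk
K/II-5 ? ·: KK|Kk|kk
K/III-1 un II-5×II-4: KK|Kk
K/III-2 un II-1×II-2: KK|Kk
K/III-3 ? II-1×II-2: KK|Kk|kk
K/III-4 un II-1×II-2: KK|Kk
⇒ K over [I-1,I-2,II-1,II-2,II-3,II-4,II-5,III-1,III-2,III-3,III-4]: 1768 consistent
T/I-1 aff ·: tt
T/I-2 aff ·: tt
T/II-1 aff I-1×I-2: tt
T/II-2 ? ·: Tt
T/II-3 aff I-1×I-2: tt
T/II-4 aff I-1×I-2: tt
T/II-5 ? ·: TT|Tt
T/III-1 un II-5×II-4: Tt
T/III-2 aff II-1×II-2: tt
T/III-3 un II-1×II-2: Tt
T/III-4 un II-1×II-2: Tt
⇒ T over [I-1,I-2,II-1,II-2,II-3,II-4,II-5,III-1,III-2,III-3,III-4]: 2 consistent
V/I-1 un ·: VV|Vv
V/I-2 un ·: VV|Vv
V/II-1 un I-1×I-2: VV|Vv
V/II-2 un ·: VV|Vv
V/II-3 ? I-1×I-2: VV|Vv|vv
V/II-4 un I-1×I-2: VV|Vv
V/II-5 un ·: VV|Vv
V/III-1 un II-5×II-4: VV|Vv
V/III-2 un II-1×II-2: VV|Vv
V/III-3 un II-1×II-2: VV|Vv
V/III-4 ? II-1×II-2: VV|Vv|vv
⇒ V over [I-1,I-2,II-1,II-2,II-3,II-4,II-5,III-1,III-2,III-3,III-4]: 1448 consistent

II-2 ∈ {KK Tt VV, KK Tt Vv, Kk Tt VV, Kk Tt Vv, kk Tt VV, kk Tt Vv}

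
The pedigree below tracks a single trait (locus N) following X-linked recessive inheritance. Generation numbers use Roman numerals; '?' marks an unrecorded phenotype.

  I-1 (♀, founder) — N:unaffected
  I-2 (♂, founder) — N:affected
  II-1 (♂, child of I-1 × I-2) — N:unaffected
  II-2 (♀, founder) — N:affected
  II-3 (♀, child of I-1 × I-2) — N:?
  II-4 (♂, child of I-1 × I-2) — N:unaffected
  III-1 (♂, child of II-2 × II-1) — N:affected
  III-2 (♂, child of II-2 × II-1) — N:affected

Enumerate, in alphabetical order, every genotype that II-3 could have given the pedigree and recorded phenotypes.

II-3 ∈ {X^NX^n, X^nX^n}

N/I-1 un ·: X^NX^N|X^NX^n
N/I-2 aff ·: X^nY
N/II-1 un I-1×I-2: X^NY
N/II-2 aff ·: X^nX^n
N/II-3 ? I-1×I-2: X^NX^n|X^nX^n
N/II-4 un I-1×I-2: X^NY
N/III-1 aff II-2×II-1: X^nY
N/III-2 aff II-2×II-1: X^nY
⇒ N over [I-1,I-2,II-1,II-2,II-3,II-4,III-1,III-2]: 3 consistent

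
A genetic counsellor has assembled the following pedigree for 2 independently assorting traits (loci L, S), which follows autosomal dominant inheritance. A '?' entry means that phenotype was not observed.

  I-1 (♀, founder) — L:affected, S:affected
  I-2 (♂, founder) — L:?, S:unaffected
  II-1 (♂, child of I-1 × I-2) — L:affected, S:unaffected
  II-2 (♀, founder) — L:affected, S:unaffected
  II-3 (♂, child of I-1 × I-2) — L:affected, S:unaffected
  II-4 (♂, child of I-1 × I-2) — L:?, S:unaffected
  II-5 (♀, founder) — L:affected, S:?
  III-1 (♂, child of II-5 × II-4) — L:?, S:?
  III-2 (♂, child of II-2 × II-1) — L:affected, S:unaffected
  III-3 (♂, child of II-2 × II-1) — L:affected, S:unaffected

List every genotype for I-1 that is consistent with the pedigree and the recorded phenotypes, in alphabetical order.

I-1 ∈ {LL Ss, Ll Ss}

L/I-1 aff ·: Ll|LL
L/I-2 ? ·: ll|Ll|LL
L/II-1 aff I-1×I-2: Ll|LL
L/II-2 aff ·: Ll|LL
L/II-3 aff I-1×I-2: Ll|LL
L/II-4 ? I-1×I-2: ll|Ll|LL
L/II-5 aff ·: Ll|LL
L/III-1 ? II-5×II-4: ll|Ll|LL
L/III-2 aff II-2×II-1: Ll|LL
L/III-3 aff II-2×II-1: Ll|LL
⇒ L over [I-1,I-2,II-1,II-2,II-3,II-4,II-5,III-1,III-2,III-3]: 821 consistent
S/I-1 aff ·: Ss
S/I-2 un ·: ss
S/II-1 un I-1×I-2: ss
S/II-2 un ·: ss
S/II-3 un I-1×I-2: ss
S/II-4 un I-1×I-2: ss
S/II-5 ? ·: ss|Ss|SS
S/III-1 ? II-5×II-4: ss|Ss
S/III-2 un II-2×II-1: ss
S/III-3 un II-2×II-1: ss
⇒ S over [I-1,I-2,II-1,II-2,II-3,II-4,II-5,III-1,III-2,III-3]: 4 consistent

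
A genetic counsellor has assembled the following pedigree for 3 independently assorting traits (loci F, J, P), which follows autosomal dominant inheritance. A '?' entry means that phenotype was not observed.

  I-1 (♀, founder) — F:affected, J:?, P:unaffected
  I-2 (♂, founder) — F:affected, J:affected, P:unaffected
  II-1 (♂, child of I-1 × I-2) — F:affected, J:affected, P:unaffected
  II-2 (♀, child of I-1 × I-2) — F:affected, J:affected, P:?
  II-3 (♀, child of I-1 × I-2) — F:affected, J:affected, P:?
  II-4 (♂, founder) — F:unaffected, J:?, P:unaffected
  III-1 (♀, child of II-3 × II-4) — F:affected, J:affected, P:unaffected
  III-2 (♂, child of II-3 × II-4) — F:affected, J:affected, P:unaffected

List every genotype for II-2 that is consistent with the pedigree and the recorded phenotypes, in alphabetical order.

F/I-1 aff ·: Ff|FF
F/I-2 aff ·: Ff|FF
F/II-1 aff I-1×I-2: Ff|FF
F/II-2 aff I-1×I-2: Ff|FF
F/II-3 aff I-1×I-2: Ff|FF
F/II-4 un ·: ff
F/III-1 aff II-3×II-4: Ff
F/III-2 aff II-3×II-4: Ff
⇒ F over [I-1,I-2,II-1,II-2,II-3,II-4,III-1,III-2]: 25 consistent
J/I-1 ? ·: jj|Jj|JJ
J/I-2 aff ·: Jj|JJ
J/II-1 aff I-1×I-2: Jj|JJ
J/II-2 aff I-1×I-2: Jj|JJ
J/II-3 aff I-1×I-2: Jj|JJ
J/II-4 ? ·: jj|Jj|JJ
J/III-1 aff II-3×II-4: Jj|JJ
J/III-2 aff II-3×II-4: Jj|JJ
⇒ J over [I-1,I-2,II-1,II-2,II-3,II-4,III-1,III-2]: 204 consistent
P/I-1 un ·: pp
P/I-2 un ·: pp
P/II-1 un I-1×I-2: pp
P/II-2 ? I-1×I-2: pp
P/II-3 ? I-1×I-2: pp
P/II-4 un ·: pp
P/III-1 un II-3×II-4: pp
P/III-2 un II-3×II-4: pp
⇒ P over [I-1,I-2,II-1,II-2,II-3,II-4,III-1,III-2]: 1 consistent

II-2 ∈ {FF JJ pp, FF Jj pp, Ff JJ pp, Ff Jj pp}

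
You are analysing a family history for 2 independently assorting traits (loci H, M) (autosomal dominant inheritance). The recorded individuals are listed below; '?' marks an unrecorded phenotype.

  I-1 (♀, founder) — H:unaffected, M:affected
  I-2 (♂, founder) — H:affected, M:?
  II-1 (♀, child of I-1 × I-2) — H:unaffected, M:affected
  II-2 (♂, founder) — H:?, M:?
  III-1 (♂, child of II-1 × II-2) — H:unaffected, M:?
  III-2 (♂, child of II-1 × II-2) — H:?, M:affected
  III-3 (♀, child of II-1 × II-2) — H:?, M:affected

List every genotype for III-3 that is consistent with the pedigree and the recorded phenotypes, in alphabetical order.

III-3 ∈ {Hh MM, Hh Mm, hh MM, hh Mm}

H/I-1 un ·: hh
H/I-2 aff ·: Hh
H/II-1 un I-1×I-2: hh
H/II-2 ? ·: hh|Hh
H/III-1 un II-1×II-2: hh
H/III-2 ? II-1×II-2: hh|Hh
H/III-3 ? II-1×II-2: hh|Hh
⇒ H over [I-1,I-2,II-1,II-2,III-1,III-2,III-3]: 5 consistent
M/I-1 aff ·: Mm|MM
M/I-2 ? ·: mm|Mm|MM
M/II-1 aff I-1×I-2: Mm|MM
M/II-2 ? ·: mm|Mm|MM
M/III-1 ? II-1×II-2: mm|Mm|MM
M/III-2 aff II-1×II-2: Mm|MM
M/III-3 aff II-1×II-2: Mm|MM
⇒ M over [I-1,I-2,II-1,II-2,III-1,III-2,III-3]: 150 consistent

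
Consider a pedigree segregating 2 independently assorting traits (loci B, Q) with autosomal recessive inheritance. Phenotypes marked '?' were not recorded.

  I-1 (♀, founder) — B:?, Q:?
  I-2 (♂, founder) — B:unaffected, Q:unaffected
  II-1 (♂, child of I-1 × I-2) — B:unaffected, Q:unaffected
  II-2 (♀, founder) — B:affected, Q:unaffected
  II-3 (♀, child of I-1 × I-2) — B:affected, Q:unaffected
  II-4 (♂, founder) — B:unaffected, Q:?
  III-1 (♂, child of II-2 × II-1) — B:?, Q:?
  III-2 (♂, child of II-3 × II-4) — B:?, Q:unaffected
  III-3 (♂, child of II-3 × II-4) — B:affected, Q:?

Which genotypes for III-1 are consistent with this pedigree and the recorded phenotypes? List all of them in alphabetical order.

B/I-1 ? ·: Bb|bb
B/I-2 un ·: Bb
B/II-1 un I-1×I-2: BB|Bb
B/II-2 aff ·: bb
B/II-3 aff I-1×I-2: bb
B/II-4 un ·: Bb
B/III-1 ? II-2×II-1: Bb|bb
B/III-2 ? II-3×II-4: Bb|bb
B/III-3 aff II-3×II-4: bb
⇒ B over [I-1,I-2,II-1,II-2,II-3,II-4,III-1,III-2,III-3]: 10 consistent
Q/I-1 ? ·: QQ|Qq|qq
Q/I-2 un ·: QQ|Qq
Q/II-1 un I-1×I-2: QQ|Qq
Q/II-2 un ·: QQ|Qq
Q/II-3 un I-1×I-2: QQ|Qq
Q/II-4 ? ·: QQ|Qq|qq
Q/III-1 ? II-2×II-1: QQ|Qq|qq
Q/III-2 un II-3×II-4: QQ|Qq
Q/III-3 ? II-3×II-4: QQ|Qq|qq
⇒ Q over [I-1,I-2,II-1,II-2,II-3,II-4,III-1,III-2,III-3]: 570 consistent

III-1 ∈ {Bb QQ, Bb Qq, Bb qq, bb QQ, bb Qq, bb qq}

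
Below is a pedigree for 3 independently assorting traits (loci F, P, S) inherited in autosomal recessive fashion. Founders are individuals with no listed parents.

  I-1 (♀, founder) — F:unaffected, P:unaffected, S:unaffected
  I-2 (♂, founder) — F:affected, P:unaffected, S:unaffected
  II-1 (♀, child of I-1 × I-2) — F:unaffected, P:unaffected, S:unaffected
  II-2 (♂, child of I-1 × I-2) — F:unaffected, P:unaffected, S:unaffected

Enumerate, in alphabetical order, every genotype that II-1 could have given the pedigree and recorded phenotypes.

II-1 ∈ {Ff PP SS, Ff PP Ss, Ff Pp SS, Ff Pp Ss}

F/I-1 un ·: FF|Ff
F/I-2 aff ·: ff
F/II-1 un I-1×I-2: Ff
F/II-2 un I-1×I-2: Ff
⇒ F over [I-1,I-2,II-1,II-2]: 2 consistent
P/I-1 un ·: PP|Pp
P/I-2 un ·: PP|Pp
P/II-1 un I-1×I-2: PP|Pp
P/II-2 un I-1×I-2: PP|Pp
⇒ P over [I-1,I-2,II-1,II-2]: 13 consistent
S/I-1 un ·: SS|Ss
S/I-2 un ·: SS|Ss
S/II-1 un I-1×I-2: SS|Ss
S/II-2 un I-1×I-2: SS|Ss
⇒ S over [I-1,I-2,II-1,II-2]: 13 consistent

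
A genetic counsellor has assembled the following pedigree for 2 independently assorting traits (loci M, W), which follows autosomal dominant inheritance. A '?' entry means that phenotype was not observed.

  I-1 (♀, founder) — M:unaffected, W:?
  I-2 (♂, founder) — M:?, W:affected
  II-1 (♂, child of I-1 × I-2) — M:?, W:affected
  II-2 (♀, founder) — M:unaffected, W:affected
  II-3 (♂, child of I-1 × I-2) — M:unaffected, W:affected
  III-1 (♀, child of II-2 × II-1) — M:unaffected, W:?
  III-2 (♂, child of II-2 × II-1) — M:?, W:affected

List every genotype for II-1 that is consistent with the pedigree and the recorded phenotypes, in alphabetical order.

II-1 ∈ {Mm WW, Mm Ww, mm WW, mm Ww}

M/I-1 un ·: mm
M/I-2 ? ·: mm|Mm
M/II-1 ? I-1×I-2: mm|Mm
M/II-2 un ·: mm
M/II-3 un I-1×I-2: mm
M/III-1 un II-2×II-1: mm
M/III-2 ? II-2×II-1: mm|Mm
⇒ M over [I-1,I-2,II-1,II-2,II-3,III-1,III-2]: 4 consistent
W/I-1 ? ·: ww|Ww|WW
W/I-2 aff ·: Ww|WW
W/II-1 aff I-1×I-2: Ww|WW
W/II-2 aff ·: Ww|WW
W/II-3 aff I-1×I-2: Ww|WW
W/III-1 ? II-2×II-1: ww|Ww|WW
W/III-2 aff II-2×II-1: Ww|WW
⇒ W over [I-1,I-2,II-1,II-2,II-3,III-1,III-2]: 115 consistent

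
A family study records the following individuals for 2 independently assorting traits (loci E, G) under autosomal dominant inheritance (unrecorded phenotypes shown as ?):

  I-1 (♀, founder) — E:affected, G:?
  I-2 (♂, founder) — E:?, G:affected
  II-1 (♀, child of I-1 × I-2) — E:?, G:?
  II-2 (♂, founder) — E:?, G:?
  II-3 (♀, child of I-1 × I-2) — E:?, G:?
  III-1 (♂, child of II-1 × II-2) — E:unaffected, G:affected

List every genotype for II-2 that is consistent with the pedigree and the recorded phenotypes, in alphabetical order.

II-2 ∈ {Ee GG, Ee Gg, Ee gg, ee GG, ee Gg, ee gg}

E/I-1 aff ·: Ee|EE
E/I-2 ? ·: ee|Ee|EE
E/II-1 ? I-1×I-2: ee|Ee
E/II-2 ? ·: ee|Ee
E/II-3 ? I-1×I-2: ee|Ee|EE
E/III-1 un II-1×II-2: ee
⇒ E over [I-1,I-2,II-1,II-2,II-3,III-1]: 30 consistent
G/I-1 ? ·: gg|Gg|GG
G/I-2 aff ·: Gg|GG
G/II-1 ? I-1×I-2: gg|Gg|GG
G/II-2 ? ·: gg|Gg|GG
G/II-3 ? I-1×I-2: gg|Gg|GG
G/III-1 aff II-1×II-2: Gg|GG
⇒ G over [I-1,I-2,II-1,II-2,II-3,III-1]: 92 consistent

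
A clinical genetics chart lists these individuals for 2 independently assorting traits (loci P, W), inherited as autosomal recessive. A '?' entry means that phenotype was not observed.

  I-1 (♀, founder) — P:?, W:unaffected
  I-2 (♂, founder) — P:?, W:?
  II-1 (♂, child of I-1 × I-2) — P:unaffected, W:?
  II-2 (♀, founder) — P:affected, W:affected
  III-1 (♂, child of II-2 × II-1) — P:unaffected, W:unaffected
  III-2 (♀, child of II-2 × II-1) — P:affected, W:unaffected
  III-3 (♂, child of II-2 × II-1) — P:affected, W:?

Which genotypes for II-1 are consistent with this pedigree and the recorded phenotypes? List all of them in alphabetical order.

P/I-1 ? ·: PP|Pp|pp
P/I-2 ? ·: PP|Pp|pp
P/II-1 un I-1×I-2: Pp
P/II-2 aff ·: pp
P/III-1 un II-2×II-1: Pp
P/III-2 aff II-2×II-1: pp
P/III-3 aff II-2×II-1: pp
⇒ P over [I-1,I-2,II-1,II-2,III-1,III-2,III-3]: 7 consistent
W/I-1 un ·: WW|Ww
W/I-2 ? ·: WW|Ww|ww
W/II-1 ? I-1×I-2: WW|Ww
W/II-2 aff ·: ww
W/III-1 un II-2×II-1: Ww
W/III-2 un II-2×II-1: Ww
W/III-3 ? II-2×II-1: Ww|ww
⇒ W over [I-1,I-2,II-1,II-2,III-1,III-2,III-3]: 14 consistent

II-1 ∈ {Pp WW, Pp Ww}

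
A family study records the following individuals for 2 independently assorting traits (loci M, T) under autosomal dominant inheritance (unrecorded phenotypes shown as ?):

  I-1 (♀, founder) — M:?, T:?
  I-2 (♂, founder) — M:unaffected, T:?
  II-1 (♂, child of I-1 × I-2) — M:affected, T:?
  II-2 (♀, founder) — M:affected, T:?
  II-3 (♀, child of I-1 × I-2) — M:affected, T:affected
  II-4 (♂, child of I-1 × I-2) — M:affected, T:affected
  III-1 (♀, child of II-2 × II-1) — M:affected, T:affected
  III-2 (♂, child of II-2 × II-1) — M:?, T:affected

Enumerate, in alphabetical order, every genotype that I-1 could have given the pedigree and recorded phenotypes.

I-1 ∈ {MM TT, MM Tt, MM tt, Mm TT, Mm Tt, Mm tt}

M/I-1 ? ·: Mm|MM
M/I-2 un ·: mm
M/II-1 aff I-1×I-2: Mm
M/II-2 aff ·: Mm|MM
M/II-3 aff I-1×I-2: Mm
M/II-4 aff I-1×I-2: Mm
M/III-1 aff II-2×II-1: Mm|MM
M/III-2 ? II-2×II-1: mm|Mm|MM
⇒ M over [I-1,I-2,II-1,II-2,II-3,II-4,III-1,III-2]: 20 consistent
T/I-1 ? ·: tt|Tt|TT
T/I-2 ? ·: tt|Tt|TT
T/II-1 ? I-1×I-2: tt|Tt|TT
T/II-2 ? ·: tt|Tt|TT
T/II-3 aff I-1×I-2: Tt|TT
T/II-4 aff I-1×I-2: Tt|TT
T/III-1 aff II-2×II-1: Tt|TT
T/III-2 aff II-2×II-1: Tt|TT
⇒ T over [I-1,I-2,II-1,II-2,II-3,II-4,III-1,III-2]: 234 consistent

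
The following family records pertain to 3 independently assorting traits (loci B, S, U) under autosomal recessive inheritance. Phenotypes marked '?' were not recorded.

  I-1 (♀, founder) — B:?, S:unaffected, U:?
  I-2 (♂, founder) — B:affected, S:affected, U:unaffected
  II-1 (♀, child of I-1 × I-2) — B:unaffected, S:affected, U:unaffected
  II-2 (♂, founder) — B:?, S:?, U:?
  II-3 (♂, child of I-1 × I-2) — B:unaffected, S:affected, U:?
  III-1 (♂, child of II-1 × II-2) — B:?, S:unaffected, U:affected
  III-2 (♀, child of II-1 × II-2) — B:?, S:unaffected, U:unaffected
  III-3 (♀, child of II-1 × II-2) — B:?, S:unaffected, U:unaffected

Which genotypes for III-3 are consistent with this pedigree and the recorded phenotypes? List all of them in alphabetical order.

B/I-1 ? ·: BB|Bb
B/I-2 aff ·: bb
B/II-1 un I-1×I-2: Bb
B/II-2 ? ·: BB|Bb|bb
B/II-3 un I-1×I-2: Bb
B/III-1 ? II-1×II-2: BB|Bb|bb
B/III-2 ? II-1×II-2: BB|Bb|bb
B/III-3 ? II-1×II-2: BB|Bb|bb
⇒ B over [I-1,I-2,II-1,II-2,II-3,III-1,III-2,III-3]: 86 consistent
S/I-1 un ·: Ss
S/I-2 aff ·: ss
S/II-1 aff I-1×I-2: ss
S/II-2 ? ·: SS|Ss
S/II-3 aff I-1×I-2: ss
S/III-1 un II-1×II-2: Ss
S/III-2 un II-1×II-2: Ss
S/III-3 un II-1×II-2: Ss
⇒ S over [I-1,I-2,II-1,II-2,II-3,III-1,III-2,III-3]: 2 consistent
U/I-1 ? ·: UU|Uu|uu
U/I-2 un ·: UU|Uu
U/II-1 un I-1×I-2: Uu
U/II-2 ? ·: Uu|uu
U/II-3 ? I-1×I-2: UU|Uu|uu
U/III-1 aff II-1×II-2: uu
U/III-2 un II-1×II-2: UU|Uu
U/III-3 un II-1×II-2: UU|Uu
⇒ U over [I-1,I-2,II-1,II-2,II-3,III-1,III-2,III-3]: 50 consistent

III-3 ∈ {BB Ss UU, BB Ss Uu, Bb Ss UU, Bb Ss Uu, bb Ss UU, bb Ss Uu}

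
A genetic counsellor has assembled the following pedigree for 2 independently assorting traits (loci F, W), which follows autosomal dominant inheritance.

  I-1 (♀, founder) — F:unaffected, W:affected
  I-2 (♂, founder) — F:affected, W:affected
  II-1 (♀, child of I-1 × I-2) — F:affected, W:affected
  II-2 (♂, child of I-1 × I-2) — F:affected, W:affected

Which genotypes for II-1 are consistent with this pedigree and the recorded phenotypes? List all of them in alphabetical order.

F/I-1 un ·: ff
F/I-2 aff ·: Ff|FF
F/II-1 aff I-1×I-2: Ff
F/II-2 aff I-1×I-2: Ff
⇒ F over [I-1,I-2,II-1,II-2]: 2 consistent
W/I-1 aff ·: Ww|WW
W/I-2 aff ·: Ww|WW
W/II-1 aff I-1×I-2: Ww|WW
W/II-2 aff I-1×I-2: Ww|WW
⇒ W over [I-1,I-2,II-1,II-2]: 13 consistent

II-1 ∈ {Ff WW, Ff Ww}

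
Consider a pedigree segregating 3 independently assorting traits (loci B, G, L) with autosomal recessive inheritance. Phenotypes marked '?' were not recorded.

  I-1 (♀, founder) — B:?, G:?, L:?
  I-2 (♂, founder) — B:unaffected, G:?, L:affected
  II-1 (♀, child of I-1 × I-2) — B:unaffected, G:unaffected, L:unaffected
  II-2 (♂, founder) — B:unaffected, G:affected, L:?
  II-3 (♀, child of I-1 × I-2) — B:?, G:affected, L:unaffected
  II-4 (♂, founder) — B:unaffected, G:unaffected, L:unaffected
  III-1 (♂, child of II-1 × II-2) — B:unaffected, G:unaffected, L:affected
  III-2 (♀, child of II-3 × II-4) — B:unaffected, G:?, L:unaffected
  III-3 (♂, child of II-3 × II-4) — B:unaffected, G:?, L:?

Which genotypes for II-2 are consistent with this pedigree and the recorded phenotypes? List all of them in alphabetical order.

II-2 ∈ {BB gg Ll, BB gg ll, Bb gg Ll, Bb gg ll}

B/I-1 ? ·: BB|Bb|bb
B/I-2 un ·: BB|Bb
B/II-1 un I-1×I-2: BB|Bb
B/II-2 un ·: BB|Bb
B/II-3 ? I-1×I-2: BB|Bb|bb
B/II-4 un ·: BB|Bb
B/III-1 un II-1×II-2: BB|Bb
B/III-2 un II-3×II-4: BB|Bb
B/III-3 un II-3×II-4: BB|Bb
⇒ B over [I-1,I-2,II-1,II-2,II-3,II-4,III-1,III-2,III-3]: 374 consistent
G/I-1 ? ·: Gg|gg
G/I-2 ? ·: Gg|gg
G/II-1 un I-1×I-2: GG|Gg
G/II-2 aff ·: gg
G/II-3 aff I-1×I-2: gg
G/II-4 un ·: GG|Gg
G/III-1 un II-1×II-2: Gg
G/III-2 ? II-3×II-4: Gg|gg
G/III-3 ? II-3×II-4: Gg|gg
⇒ G over [I-1,I-2,II-1,II-2,II-3,II-4,III-1,III-2,III-3]: 20 consistent
L/I-1 ? ·: LL|Ll
L/I-2 aff ·: ll
L/II-1 un I-1×I-2: Ll
L/II-2 ? ·: Ll|ll
L/II-3 un I-1×I-2: Ll
L/II-4 un ·: LL|Ll
L/III-1 aff II-1×II-2: ll
L/III-2 un II-3×II-4: LL|Ll
L/III-3 ? II-3×II-4: LL|Ll|ll
⇒ L over [I-1,I-2,II-1,II-2,II-3,II-4,III-1,III-2,III-3]: 40 consistent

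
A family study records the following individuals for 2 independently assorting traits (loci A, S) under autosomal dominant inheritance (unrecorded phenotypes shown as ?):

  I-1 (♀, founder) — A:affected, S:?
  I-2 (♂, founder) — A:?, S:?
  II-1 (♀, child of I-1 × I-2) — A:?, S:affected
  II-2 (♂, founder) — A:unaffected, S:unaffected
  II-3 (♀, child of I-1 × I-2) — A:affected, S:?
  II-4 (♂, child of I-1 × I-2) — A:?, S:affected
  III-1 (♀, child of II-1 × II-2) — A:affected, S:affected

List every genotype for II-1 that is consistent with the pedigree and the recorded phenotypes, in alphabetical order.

A/I-1 aff ·: Aa|AA
A/I-2 ? ·: aa|Aa|AA
A/II-1 ? I-1×I-2: Aa|AA
A/II-2 un ·: aa
A/II-3 aff I-1×I-2: Aa|AA
A/II-4 ? I-1×I-2: aa|Aa|AA
A/III-1 aff II-1×II-2: Aa
⇒ A over [I-1,I-2,II-1,II-2,II-3,II-4,III-1]: 32 consistent
S/I-1 ? ·: ss|Ss|SS
S/I-2 ? ·: ss|Ss|SS
S/II-1 aff I-1×I-2: Ss|SS
S/II-2 un ·: ss
S/II-3 ? I-1×I-2: ss|Ss|SS
S/II-4 aff I-1×I-2: Ss|SS
S/III-1 aff II-1×II-2: Ss
⇒ S over [I-1,I-2,II-1,II-2,II-3,II-4,III-1]: 35 consistent

II-1 ∈ {AA SS, AA Ss, Aa SS, Aa Ss}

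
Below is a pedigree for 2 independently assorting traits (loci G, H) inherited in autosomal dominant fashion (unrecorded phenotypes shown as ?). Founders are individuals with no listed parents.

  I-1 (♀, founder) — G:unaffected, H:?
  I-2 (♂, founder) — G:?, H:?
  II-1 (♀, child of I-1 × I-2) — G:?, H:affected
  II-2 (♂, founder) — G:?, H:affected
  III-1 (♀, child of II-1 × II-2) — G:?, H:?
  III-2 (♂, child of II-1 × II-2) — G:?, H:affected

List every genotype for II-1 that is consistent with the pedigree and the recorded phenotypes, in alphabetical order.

G/I-1 un ·: gg
G/I-2 ? ·: gg|Gg|GG
G/II-1 ? I-1×I-2: gg|Gg
G/II-2 ? ·: gg|Gg|GG
G/III-1 ? II-1×II-2: gg|Gg|GG
G/III-2 ? II-1×II-2: gg|Gg|GG
⇒ G over [I-1,I-2,II-1,II-2,III-1,III-2]: 46 consistent
H/I-1 ? ·: hh|Hh|HH
H/I-2 ? ·: hh|Hh|HH
H/II-1 aff I-1×I-2: Hh|HH
H/II-2 aff ·: Hh|HH
H/III-1 ? II-1×II-2: hh|Hh|HH
H/III-2 aff II-1×II-2: Hh|HH
⇒ H over [I-1,I-2,II-1,II-2,III-1,III-2]: 90 consistent

II-1 ∈ {Gg HH, Gg Hh, gg HH, gg Hh}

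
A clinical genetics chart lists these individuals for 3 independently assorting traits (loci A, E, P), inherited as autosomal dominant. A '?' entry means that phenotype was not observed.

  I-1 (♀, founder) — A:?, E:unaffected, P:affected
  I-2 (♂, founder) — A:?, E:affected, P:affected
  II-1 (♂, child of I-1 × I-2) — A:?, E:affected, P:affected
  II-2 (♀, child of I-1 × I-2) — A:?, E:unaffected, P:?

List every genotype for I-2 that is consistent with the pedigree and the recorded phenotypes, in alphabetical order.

I-2 ∈ {AA Ee PP, AA Ee Pp, Aa Ee PP, Aa Ee Pp, aa Ee PP, aa Ee Pp}

A/I-1 ? ·: aa|Aa|AA
A/I-2 ? ·: aa|Aa|AA
A/II-1 ? I-1×I-2: aa|Aa|AA
A/II-2 ? I-1×I-2: aa|Aa|AA
⇒ A over [I-1,I-2,II-1,II-2]: 29 consistent
E/I-1 un ·: ee
E/I-2 aff ·: Ee
E/II-1 aff I-1×I-2: Ee
E/II-2 un I-1×I-2: ee
⇒ E over [I-1,I-2,II-1,II-2]: 1 consistent
P/I-1 aff ·: Pp|PP
P/I-2 aff ·: Pp|PP
P/II-1 aff I-1×I-2: Pp|PP
P/II-2 ? I-1×I-2: pp|Pp|PP
⇒ P over [I-1,I-2,II-1,II-2]: 15 consistent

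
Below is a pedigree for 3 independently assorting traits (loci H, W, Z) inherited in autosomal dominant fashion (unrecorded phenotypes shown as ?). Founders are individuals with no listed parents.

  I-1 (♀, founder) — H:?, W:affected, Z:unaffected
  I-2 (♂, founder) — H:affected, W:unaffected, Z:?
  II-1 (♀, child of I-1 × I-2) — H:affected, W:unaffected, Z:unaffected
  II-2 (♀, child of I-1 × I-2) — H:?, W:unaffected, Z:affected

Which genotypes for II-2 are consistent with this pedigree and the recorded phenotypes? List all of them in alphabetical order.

H/I-1 ? ·: hh|Hh|HH
H/I-2 aff ·: Hh|HH
H/II-1 aff I-1×I-2: Hh|HH
H/II-2 ? I-1×I-2: hh|Hh|HH
⇒ H over [I-1,I-2,II-1,II-2]: 18 consistent
W/I-1 aff ·: Ww
W/I-2 un ·: ww
W/II-1 un I-1×I-2: ww
W/II-2 un I-1×I-2: ww
⇒ W over [I-1,I-2,II-1,II-2]: 1 consistent
Z/I-1 un ·: zz
Z/I-2 ? ·: Zz
Z/II-1 un I-1×I-2: zz
Z/II-2 aff I-1×I-2: Zz
⇒ Z over [I-1,I-2,II-1,II-2]: 1 consistent

II-2 ∈ {HH ww Zz, Hh ww Zz, hh ww Zz}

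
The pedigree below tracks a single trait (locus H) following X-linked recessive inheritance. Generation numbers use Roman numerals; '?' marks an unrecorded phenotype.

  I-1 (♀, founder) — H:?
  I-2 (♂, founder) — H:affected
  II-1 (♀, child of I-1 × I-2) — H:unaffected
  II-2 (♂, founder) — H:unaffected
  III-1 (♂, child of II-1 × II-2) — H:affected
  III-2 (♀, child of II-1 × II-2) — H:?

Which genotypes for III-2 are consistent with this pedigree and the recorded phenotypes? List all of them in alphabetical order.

H/I-1 ? ·: X^HX^H|X^HX^h
H/I-2 aff ·: X^hY
H/II-1 un I-1×I-2: X^HX^h
H/II-2 un ·: X^HY
H/III-1 aff II-1×II-2: X^hY
H/III-2 ? II-1×II-2: X^HX^H|X^HX^h
⇒ H over [I-1,I-2,II-1,II-2,III-1,III-2]: 4 consistent

III-2 ∈ {X^HX^H, X^HX^h}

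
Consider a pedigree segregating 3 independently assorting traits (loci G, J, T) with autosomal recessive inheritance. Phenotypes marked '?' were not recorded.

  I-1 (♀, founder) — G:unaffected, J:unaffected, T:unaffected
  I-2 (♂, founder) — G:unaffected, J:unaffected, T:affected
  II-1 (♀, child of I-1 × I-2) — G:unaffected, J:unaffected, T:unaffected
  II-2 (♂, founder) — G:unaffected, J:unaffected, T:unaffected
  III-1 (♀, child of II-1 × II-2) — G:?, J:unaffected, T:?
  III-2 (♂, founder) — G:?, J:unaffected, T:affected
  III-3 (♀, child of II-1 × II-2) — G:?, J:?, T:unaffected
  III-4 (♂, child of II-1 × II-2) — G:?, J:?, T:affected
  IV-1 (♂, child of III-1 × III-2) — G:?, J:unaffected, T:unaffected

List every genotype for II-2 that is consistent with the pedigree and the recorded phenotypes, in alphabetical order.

II-2 ∈ {GG JJ Tt, GG Jj Tt, Gg JJ Tt, Gg Jj Tt}

G/I-1 un ·: GG|Gg
G/I-2 un ·: GG|Gg
G/II-1 un I-1×I-2: GG|Gg
G/II-2 un ·: GG|Gg
G/III-1 ? II-1×II-2: GG|Gg|gg
G/III-2 ? ·: GG|Gg|gg
G/III-3 ? II-1×II-2: GG|Gg|gg
G/III-4 ? II-1×II-2: GG|Gg|gg
G/IV-1 ? III-1×III-2: GG|Gg|gg
⇒ G over [I-1,I-2,II-1,II-2,III-1,III-2,III-3,III-4,IV-1]: 729 consistent
J/I-1 un ·: JJ|Jj
J/I-2 un ·: JJ|Jj
J/II-1 un I-1×I-2: JJ|Jj
J/II-2 un ·: JJ|Jj
J/III-1 un II-1×II-2: JJ|Jj
J/III-2 un ·: JJ|Jj
J/III-3 ? II-1×II-2: JJ|Jj|jj
J/III-4 ? II-1×II-2: JJ|Jj|jj
J/IV-1 un III-1×III-2: JJ|Jj
⇒ J over [I-1,I-2,II-1,II-2,III-1,III-2,III-3,III-4,IV-1]: 397 consistent
T/I-1 un ·: TT|Tt
T/I-2 aff ·: tt
T/II-1 un I-1×I-2: Tt
T/II-2 un ·: Tt
T/III-1 ? II-1×II-2: TT|Tt
T/III-2 aff ·: tt
T/III-3 un II-1×II-2: TT|Tt
T/III-4 aff II-1×II-2: tt
T/IV-1 un III-1×III-2: Tt
⇒ T over [I-1,I-2,II-1,II-2,III-1,III-2,III-3,III-4,IV-1]: 8 consistent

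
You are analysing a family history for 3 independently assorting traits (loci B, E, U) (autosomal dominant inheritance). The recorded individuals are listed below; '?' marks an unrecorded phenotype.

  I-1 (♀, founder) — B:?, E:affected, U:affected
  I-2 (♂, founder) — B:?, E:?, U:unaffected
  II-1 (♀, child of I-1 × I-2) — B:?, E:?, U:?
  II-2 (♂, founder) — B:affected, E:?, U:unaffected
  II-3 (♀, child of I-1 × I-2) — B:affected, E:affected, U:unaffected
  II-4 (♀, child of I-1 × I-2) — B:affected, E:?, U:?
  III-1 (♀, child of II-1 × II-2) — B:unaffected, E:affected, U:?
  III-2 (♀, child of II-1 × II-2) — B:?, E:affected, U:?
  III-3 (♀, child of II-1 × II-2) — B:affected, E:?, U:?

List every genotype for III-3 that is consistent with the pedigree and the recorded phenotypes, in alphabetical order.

III-3 ∈ {BB EE Uu, BB EE uu, BB Ee Uu, BB Ee uu, BB ee Uu, BB ee uu, Bb EE Uu, Bb EE uu, Bb Ee Uu, Bb Ee uu, Bb ee Uu, Bb ee uu}

B/I-1 ? ·: bb|Bb|BB
B/I-2 ? ·: bb|Bb|BB
B/II-1 ? I-1×I-2: bb|Bb
B/II-2 aff ·: Bb
B/II-3 aff I-1×I-2: Bb|BB
B/II-4 aff I-1×I-2: Bb|BB
B/III-1 un II-1×II-2: bb
B/III-2 ? II-1×II-2: bb|Bb|BB
B/III-3 aff II-1×II-2: Bb|BB
⇒ B over [I-1,I-2,II-1,II-2,II-3,II-4,III-1,III-2,III-3]: 108 consistent
E/I-1 aff ·: Ee|EE
E/I-2 ? ·: ee|Ee|EE
E/II-1 ? I-1×I-2: ee|Ee|EE
E/II-2 ? ·: ee|Ee|EE
E/II-3 aff I-1×I-2: Ee|EE
E/II-4 ? I-1×I-2: ee|Ee|EE
E/III-1 aff II-1×II-2: Ee|EE
E/III-2 aff II-1×II-2: Ee|EE
E/III-3 ? II-1×II-2: ee|Ee|EE
⇒ E over [I-1,I-2,II-1,II-2,II-3,II-4,III-1,III-2,III-3]: 548 consistent
U/I-1 aff ·: Uu
U/I-2 un ·: uu
U/II-1 ? I-1×I-2: uu|Uu
U/II-2 un ·: uu
U/II-3 un I-1×I-2: uu
U/II-4 ? I-1×I-2: uu|Uu
U/III-1 ? II-1×II-2: uu|Uu
U/III-2 ? II-1×II-2: uu|Uu
U/III-3 ? II-1×II-2: uu|Uu
⇒ U over [I-1,I-2,II-1,II-2,II-3,II-4,III-1,III-2,III-3]: 18 consistent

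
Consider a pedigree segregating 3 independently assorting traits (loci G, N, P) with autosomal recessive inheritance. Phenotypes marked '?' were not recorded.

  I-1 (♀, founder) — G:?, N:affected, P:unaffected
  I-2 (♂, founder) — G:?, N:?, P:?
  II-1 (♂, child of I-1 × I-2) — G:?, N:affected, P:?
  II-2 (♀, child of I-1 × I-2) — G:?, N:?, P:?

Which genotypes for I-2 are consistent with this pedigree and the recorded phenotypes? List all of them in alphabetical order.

I-2 ∈ {GG Nn PP, GG Nn Pp, GG Nn pp, GG nn PP, GG nn Pp, GG nn pp, Gg Nn PP, Gg Nn Pp, Gg Nn pp, Gg nn PP, Gg nn Pp, Gg nn pp, gg Nn PP, gg Nn Pp, gg Nn pp, gg nn PP, gg nn Pp, gg nn pp}

G/I-1 ? ·: GG|Gg|gg
G/I-2 ? ·: GG|Gg|gg
G/II-1 ? I-1×I-2: GG|Gg|gg
G/II-2 ? I-1×I-2: GG|Gg|gg
⇒ G over [I-1,I-2,II-1,II-2]: 29 consistent
N/I-1 aff ·: nn
N/I-2 ? ·: Nn|nn
N/II-1 aff I-1×I-2: nn
N/II-2 ? I-1×I-2: Nn|nn
⇒ N over [I-1,I-2,II-1,II-2]: 3 consistent
P/I-1 un ·: PP|Pp
P/I-2 ? ·: PP|Pp|pp
P/II-1 ? I-1×I-2: PP|Pp|pp
P/II-2 ? I-1×I-2: PP|Pp|pp
⇒ P over [I-1,I-2,II-1,II-2]: 23 consistent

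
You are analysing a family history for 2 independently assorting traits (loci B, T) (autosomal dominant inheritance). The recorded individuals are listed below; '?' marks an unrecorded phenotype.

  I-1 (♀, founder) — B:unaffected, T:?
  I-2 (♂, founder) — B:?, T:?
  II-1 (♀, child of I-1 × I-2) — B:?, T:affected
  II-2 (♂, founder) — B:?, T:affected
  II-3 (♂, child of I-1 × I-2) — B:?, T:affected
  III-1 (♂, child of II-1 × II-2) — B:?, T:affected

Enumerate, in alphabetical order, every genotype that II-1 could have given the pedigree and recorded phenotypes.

B/I-1 un ·: bb
B/I-2 ? ·: bb|Bb|BB
B/II-1 ? I-1×I-2: bb|Bb
B/II-2 ? ·: bb|Bb|BB
B/II-3 ? I-1×I-2: bb|Bb
B/III-1 ? II-1×II-2: bb|Bb|BB
⇒ B over [I-1,I-2,II-1,II-2,II-3,III-1]: 33 consistent
T/I-1 ? ·: tt|Tt|TT
T/I-2 ? ·: tt|Tt|TT
T/II-1 aff I-1×I-2: Tt|TT
T/II-2 aff ·: Tt|TT
T/II-3 aff I-1×I-2: Tt|TT
T/III-1 aff II-1×II-2: Tt|TT
⇒ T over [I-1,I-2,II-1,II-2,II-3,III-1]: 61 consistent

II-1 ∈ {Bb TT, Bb Tt, bb TT, bb Tt}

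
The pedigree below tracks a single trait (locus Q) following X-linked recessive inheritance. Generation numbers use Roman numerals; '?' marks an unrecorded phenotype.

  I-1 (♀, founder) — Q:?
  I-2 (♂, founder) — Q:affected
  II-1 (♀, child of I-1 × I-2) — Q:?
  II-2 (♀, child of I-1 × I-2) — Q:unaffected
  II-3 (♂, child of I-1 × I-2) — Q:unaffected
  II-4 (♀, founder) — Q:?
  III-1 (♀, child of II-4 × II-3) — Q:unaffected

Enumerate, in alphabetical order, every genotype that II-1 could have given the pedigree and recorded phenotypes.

II-1 ∈ {X^QX^q, X^qX^q}

Q/I-1 ? ·: X^QX^Q|X^QX^q
Q/I-2 aff ·: X^qY
Q/II-1 ? I-1×I-2: X^QX^q|X^qX^q
Q/II-2 un I-1×I-2: X^QX^q
Q/II-3 un I-1×I-2: X^QY
Q/II-4 ? ·: X^QX^Q|X^QX^q|X^qX^q
Q/III-1 un II-4×II-3: X^QX^Q|X^QX^q
⇒ Q over [I-1,I-2,II-1,II-2,II-3,II-4,III-1]: 12 consistent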